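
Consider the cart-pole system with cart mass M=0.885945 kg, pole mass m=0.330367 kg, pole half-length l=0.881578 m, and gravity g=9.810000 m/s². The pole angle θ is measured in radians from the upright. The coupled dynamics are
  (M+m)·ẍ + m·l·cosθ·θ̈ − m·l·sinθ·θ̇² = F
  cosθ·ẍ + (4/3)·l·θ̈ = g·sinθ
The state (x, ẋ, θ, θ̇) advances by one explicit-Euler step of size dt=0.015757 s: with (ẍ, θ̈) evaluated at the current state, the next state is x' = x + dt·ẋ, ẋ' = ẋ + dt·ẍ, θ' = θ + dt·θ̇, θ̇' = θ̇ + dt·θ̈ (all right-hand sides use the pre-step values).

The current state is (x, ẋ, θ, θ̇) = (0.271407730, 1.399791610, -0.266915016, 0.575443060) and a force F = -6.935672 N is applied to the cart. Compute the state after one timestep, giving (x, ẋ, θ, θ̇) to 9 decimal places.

sinθ=-0.263756954, cosθ=0.964589171
temp = (F + m·l·θ̇²·sinθ)/(M+m) = (-6.935672 + -0.025437009)/1.216312 = -5.723127790
θ̈ = (g·sinθ − cosθ·temp)/(l·(4/3 − m·cos²θ/(M+m))) = 3.078803255
ẍ = temp − m·l·θ̈·cosθ/(M+m) = -6.434237700
Euler: x'=0.271407730+0.015757·1.399791610=0.293464246, ẋ'=1.399791610+0.015757·-6.434237700=1.298407327
       θ'=-0.266915016+0.015757·0.575443060=-0.257847760, θ̇'=0.575443060+0.015757·3.078803255=0.623955763

(0.293464246, 1.298407327, -0.257847760, 0.623955763)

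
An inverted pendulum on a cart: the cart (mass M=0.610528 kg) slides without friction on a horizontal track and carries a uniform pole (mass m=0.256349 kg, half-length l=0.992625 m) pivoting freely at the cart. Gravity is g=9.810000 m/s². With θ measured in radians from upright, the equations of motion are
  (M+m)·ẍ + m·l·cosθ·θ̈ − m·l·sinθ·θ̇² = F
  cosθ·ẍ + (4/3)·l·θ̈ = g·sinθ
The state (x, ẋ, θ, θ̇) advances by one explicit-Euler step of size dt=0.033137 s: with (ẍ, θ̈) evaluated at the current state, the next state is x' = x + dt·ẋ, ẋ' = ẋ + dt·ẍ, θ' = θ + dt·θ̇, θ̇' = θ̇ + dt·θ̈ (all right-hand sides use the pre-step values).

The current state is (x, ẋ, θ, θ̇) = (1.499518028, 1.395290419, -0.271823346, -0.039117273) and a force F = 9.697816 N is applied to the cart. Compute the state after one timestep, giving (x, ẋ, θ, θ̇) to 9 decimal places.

sinθ=-0.268488280, cosθ=0.963282951
temp = (F + m·l·θ̇²·sinθ)/(M+m) = (9.697816 + -0.000104539)/0.866877 = 11.186952083
θ̈ = (g·sinθ − cosθ·temp)/(l·(4/3 − m·cos²θ/(M+m))) = -12.757825307
ẍ = temp − m·l·θ̈·cosθ/(M+m) = 14.794315370
Euler: x'=1.499518028+0.033137·1.395290419=1.545753767, ẋ'=1.395290419+0.033137·14.794315370=1.885529647
       θ'=-0.271823346+0.033137·-0.039117273=-0.273119575, θ̇'=-0.039117273+0.033137·-12.757825307=-0.461873330

(1.545753767, 1.885529647, -0.273119575, -0.461873330)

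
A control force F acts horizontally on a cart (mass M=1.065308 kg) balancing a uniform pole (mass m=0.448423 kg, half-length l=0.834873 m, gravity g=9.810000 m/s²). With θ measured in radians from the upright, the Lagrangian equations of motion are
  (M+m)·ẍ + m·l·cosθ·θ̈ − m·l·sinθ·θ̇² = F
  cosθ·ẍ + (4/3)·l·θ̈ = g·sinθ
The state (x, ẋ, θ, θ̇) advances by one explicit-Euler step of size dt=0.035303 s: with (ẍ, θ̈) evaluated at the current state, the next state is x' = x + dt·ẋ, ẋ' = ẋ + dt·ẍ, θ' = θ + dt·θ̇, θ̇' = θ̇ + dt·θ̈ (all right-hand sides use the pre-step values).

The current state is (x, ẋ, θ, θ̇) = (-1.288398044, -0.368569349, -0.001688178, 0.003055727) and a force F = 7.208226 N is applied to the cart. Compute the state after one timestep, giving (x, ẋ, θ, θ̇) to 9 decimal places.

(-1.301409648, -0.152274590, -0.001580302, -0.191775497)

sinθ=-0.001688177, cosθ=0.999998575
temp = (F + m·l·θ̇²·sinθ)/(M+m) = (7.208226 + -0.000000006)/1.513731 = 4.761893622
θ̈ = (g·sinθ − cosθ·temp)/(l·(4/3 − m·cos²θ/(M+m))) = -5.518829113
ẍ = temp − m·l·θ̈·cosθ/(M+m) = 6.126809603
Euler: x'=-1.288398044+0.035303·-0.368569349=-1.301409648, ẋ'=-0.368569349+0.035303·6.126809603=-0.152274590
       θ'=-0.001688178+0.035303·0.003055727=-0.001580302, θ̇'=0.003055727+0.035303·-5.518829113=-0.191775497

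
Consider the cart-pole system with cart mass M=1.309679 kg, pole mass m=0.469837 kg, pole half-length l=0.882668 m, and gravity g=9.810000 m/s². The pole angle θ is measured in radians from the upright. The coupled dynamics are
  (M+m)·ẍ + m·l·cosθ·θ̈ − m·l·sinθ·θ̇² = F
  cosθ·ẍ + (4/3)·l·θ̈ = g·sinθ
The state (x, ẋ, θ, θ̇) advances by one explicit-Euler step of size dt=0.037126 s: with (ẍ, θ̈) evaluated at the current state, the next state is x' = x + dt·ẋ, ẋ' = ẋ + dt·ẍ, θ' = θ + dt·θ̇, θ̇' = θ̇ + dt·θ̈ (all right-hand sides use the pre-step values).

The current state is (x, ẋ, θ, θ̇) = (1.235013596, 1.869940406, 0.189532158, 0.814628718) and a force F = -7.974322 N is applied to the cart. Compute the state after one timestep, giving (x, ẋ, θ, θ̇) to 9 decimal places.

sinθ=0.188399451, cosθ=0.982092484
temp = (F + m·l·θ̇²·sinθ)/(M+m) = (-7.974322 + 0.051849391)/1.779516 = -4.452037862
θ̈ = (g·sinθ − cosθ·temp)/(l·(4/3 − m·cos²θ/(M+m))) = 6.533355095
ẍ = temp − m·l·θ̈·cosθ/(M+m) = -5.947348250
Euler: x'=1.235013596+0.037126·1.869940406=1.304437004, ẋ'=1.869940406+0.037126·-5.947348250=1.649139155
       θ'=0.189532158+0.037126·0.814628718=0.219776064, θ̇'=0.814628718+0.037126·6.533355095=1.057186059

(1.304437004, 1.649139155, 0.219776064, 1.057186059)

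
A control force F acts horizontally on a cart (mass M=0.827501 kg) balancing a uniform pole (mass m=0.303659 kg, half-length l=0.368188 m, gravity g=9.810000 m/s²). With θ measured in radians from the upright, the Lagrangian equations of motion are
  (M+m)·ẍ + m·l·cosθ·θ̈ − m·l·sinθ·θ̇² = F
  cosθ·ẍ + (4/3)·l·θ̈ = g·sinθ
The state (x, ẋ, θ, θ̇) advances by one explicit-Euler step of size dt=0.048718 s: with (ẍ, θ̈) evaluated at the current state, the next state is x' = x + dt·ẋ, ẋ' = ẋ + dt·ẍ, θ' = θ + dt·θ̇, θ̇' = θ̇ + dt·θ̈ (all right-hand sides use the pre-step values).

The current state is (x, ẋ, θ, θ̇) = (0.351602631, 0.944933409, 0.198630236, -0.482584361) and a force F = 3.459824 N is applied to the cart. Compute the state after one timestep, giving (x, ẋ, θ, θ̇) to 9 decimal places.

(0.397637897, 1.106890087, 0.175119691, -0.613900108)

sinθ=0.197326685, cosθ=0.980337788
temp = (F + m·l·θ̇²·sinθ)/(M+m) = (3.459824 + 0.005137929)/1.131160 = 3.063193473
θ̈ = (g·sinθ − cosθ·temp)/(l·(4/3 − m·cos²θ/(M+m))) = -2.695425646
ẍ = temp − m·l·θ̈·cosθ/(M+m) = 3.324370424
Euler: x'=0.351602631+0.048718·0.944933409=0.397637897, ẋ'=0.944933409+0.048718·3.324370424=1.106890087
       θ'=0.198630236+0.048718·-0.482584361=0.175119691, θ̇'=-0.482584361+0.048718·-2.695425646=-0.613900108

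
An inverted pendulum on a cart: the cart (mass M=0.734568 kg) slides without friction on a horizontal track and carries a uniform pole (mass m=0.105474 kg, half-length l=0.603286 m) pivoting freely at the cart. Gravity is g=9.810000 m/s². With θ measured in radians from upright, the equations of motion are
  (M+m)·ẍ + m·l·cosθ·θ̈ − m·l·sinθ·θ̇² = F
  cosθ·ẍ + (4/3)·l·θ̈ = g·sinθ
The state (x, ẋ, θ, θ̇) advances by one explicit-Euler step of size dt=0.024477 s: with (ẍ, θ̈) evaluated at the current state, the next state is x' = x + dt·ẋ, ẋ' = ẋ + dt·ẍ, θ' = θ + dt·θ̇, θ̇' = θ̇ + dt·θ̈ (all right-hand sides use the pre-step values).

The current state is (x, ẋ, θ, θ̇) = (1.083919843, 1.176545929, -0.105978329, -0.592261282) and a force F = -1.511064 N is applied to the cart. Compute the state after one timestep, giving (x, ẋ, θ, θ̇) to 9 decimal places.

(1.112718158, 1.130542891, -0.120475108, -0.566968429)

sinθ=-0.105780059, cosθ=0.994389551
temp = (F + m·l·θ̇²·sinθ)/(M+m) = (-1.511064 + -0.002361017)/0.840042 = -1.801606369
θ̈ = (g·sinθ − cosθ·temp)/(l·(4/3 − m·cos²θ/(M+m))) = 1.033331414
ẍ = temp − m·l·θ̈·cosθ/(M+m) = -1.879439383
Euler: x'=1.083919843+0.024477·1.176545929=1.112718158, ẋ'=1.176545929+0.024477·-1.879439383=1.130542891
       θ'=-0.105978329+0.024477·-0.592261282=-0.120475108, θ̇'=-0.592261282+0.024477·1.033331414=-0.566968429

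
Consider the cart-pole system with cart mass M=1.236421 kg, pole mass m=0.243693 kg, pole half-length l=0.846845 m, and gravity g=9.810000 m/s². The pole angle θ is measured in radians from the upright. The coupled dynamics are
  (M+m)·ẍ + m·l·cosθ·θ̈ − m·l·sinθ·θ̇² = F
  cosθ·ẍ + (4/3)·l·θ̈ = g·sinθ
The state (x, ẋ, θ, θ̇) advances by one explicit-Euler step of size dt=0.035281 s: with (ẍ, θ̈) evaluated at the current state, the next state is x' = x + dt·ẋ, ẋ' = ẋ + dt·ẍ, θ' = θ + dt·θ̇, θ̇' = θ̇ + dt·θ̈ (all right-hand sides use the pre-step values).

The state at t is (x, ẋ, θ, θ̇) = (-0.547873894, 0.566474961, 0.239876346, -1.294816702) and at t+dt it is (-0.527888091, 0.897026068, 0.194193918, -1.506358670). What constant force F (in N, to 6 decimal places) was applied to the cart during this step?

ẍ = (ẋ'−ẋ)/dt = (0.897026068−0.566474961)/0.035281 = 9.369097
θ̈ = (θ̇'−θ̇)/dt = (-1.506358670−-1.294816702)/0.035281 = -5.995918
sinθ=0.237583, cosθ=0.971367
F = (M+m)·ẍ + m·l·cosθ·θ̈ − m·l·sinθ·θ̇² = 13.867331 + -1.201949 − 0.082201 = 12.583181

F = 12.583181 N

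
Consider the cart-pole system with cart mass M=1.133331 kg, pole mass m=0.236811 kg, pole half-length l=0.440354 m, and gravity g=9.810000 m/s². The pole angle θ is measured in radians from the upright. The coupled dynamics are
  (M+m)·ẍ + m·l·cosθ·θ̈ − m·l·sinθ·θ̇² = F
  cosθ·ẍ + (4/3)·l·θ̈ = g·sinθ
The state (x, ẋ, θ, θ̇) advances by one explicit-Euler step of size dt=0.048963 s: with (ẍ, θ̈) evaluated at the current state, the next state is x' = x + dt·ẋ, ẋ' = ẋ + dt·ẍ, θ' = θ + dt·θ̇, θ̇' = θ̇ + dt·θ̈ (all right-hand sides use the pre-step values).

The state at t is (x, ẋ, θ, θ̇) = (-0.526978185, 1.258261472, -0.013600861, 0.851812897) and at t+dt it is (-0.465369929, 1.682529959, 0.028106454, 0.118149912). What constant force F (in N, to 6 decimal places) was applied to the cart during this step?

ẍ = (ẋ'−ẋ)/dt = (1.682529959−1.258261472)/0.048963 = 8.665084
θ̈ = (θ̇'−θ̇)/dt = (0.118149912−0.851812897)/0.048963 = -14.984028
sinθ=-0.013600, cosθ=0.999908
F = (M+m)·ẍ + m·l·cosθ·θ̈ − m·l·sinθ·θ̇² = 11.872395 + -1.562400 − -0.001029 = 10.311024

F = 10.311024 N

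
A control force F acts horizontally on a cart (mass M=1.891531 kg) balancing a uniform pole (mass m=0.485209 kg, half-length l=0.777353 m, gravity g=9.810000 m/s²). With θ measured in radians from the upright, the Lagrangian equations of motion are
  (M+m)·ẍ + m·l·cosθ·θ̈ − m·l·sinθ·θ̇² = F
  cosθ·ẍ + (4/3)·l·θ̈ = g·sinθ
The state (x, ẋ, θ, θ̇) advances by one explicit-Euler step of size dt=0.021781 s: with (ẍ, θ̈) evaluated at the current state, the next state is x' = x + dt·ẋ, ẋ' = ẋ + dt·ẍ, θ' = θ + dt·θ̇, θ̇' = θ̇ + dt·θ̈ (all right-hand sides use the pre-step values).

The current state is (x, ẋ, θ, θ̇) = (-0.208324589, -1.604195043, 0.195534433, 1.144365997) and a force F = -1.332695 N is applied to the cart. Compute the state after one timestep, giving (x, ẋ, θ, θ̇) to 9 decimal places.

sinθ=0.194290812, cosθ=0.980943974
temp = (F + m·l·θ̇²·sinθ)/(M+m) = (-1.332695 + 0.095968626)/2.376740 = -0.520345672
θ̈ = (g·sinθ − cosθ·temp)/(l·(4/3 − m·cos²θ/(M+m))) = 2.734235423
ẍ = temp − m·l·θ̈·cosθ/(M+m) = -0.945988736
Euler: x'=-0.208324589+0.021781·-1.604195043=-0.243265561, ẋ'=-1.604195043+0.021781·-0.945988736=-1.624799624
       θ'=0.195534433+0.021781·1.144365997=0.220459869, θ̇'=1.144365997+0.021781·2.734235423=1.203920379

(-0.243265561, -1.624799624, 0.220459869, 1.203920379)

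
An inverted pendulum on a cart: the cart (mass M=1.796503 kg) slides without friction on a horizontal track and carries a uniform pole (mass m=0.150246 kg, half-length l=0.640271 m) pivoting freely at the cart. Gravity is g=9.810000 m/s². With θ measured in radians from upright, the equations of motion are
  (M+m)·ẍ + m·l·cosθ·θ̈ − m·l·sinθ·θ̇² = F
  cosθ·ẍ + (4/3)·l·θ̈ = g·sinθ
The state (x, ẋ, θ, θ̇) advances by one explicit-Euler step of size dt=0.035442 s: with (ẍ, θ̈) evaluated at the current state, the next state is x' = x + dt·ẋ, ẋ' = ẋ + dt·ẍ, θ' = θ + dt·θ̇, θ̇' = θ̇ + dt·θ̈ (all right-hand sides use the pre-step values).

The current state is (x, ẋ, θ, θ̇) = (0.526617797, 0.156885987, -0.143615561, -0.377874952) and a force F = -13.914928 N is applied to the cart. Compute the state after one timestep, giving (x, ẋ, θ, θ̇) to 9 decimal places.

(0.532178150, -0.108688048, -0.157008205, -0.128279508)

sinθ=-0.143122381, cosθ=0.989704998
temp = (F + m·l·θ̇²·sinθ)/(M+m) = (-13.914928 + -0.001965941)/1.946749 = -7.148786999
θ̈ = (g·sinθ − cosθ·temp)/(l·(4/3 − m·cos²θ/(M+m))) = 7.042363397
ẍ = temp − m·l·θ̈·cosθ/(M+m) = -7.493201148
Euler: x'=0.526617797+0.035442·0.156885987=0.532178150, ẋ'=0.156885987+0.035442·-7.493201148=-0.108688048
       θ'=-0.143615561+0.035442·-0.377874952=-0.157008205, θ̇'=-0.377874952+0.035442·7.042363397=-0.128279508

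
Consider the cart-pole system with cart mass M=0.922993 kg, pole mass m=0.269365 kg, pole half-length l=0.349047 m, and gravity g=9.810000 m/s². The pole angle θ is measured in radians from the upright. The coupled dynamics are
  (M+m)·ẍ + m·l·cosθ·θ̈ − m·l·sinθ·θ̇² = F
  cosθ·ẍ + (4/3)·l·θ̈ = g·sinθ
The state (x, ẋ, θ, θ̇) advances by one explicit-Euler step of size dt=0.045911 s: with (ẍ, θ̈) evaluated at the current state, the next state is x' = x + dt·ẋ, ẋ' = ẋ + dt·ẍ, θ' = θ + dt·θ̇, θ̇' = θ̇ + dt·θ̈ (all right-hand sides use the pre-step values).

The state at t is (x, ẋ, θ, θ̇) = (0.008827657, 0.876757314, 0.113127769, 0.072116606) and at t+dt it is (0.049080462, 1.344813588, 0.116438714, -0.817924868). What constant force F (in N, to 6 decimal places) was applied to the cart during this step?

F = 10.344806 N

ẍ = (ẋ'−ẋ)/dt = (1.344813588−0.876757314)/0.045911 = 10.194861
θ̈ = (θ̇'−θ̇)/dt = (-0.817924868−0.072116606)/0.045911 = -19.386236
sinθ=0.112887, cosθ=0.993608
F = (M+m)·ẍ + m·l·cosθ·θ̈ − m·l·sinθ·θ̇² = 12.155924 + -1.811063 − 0.000055 = 10.344806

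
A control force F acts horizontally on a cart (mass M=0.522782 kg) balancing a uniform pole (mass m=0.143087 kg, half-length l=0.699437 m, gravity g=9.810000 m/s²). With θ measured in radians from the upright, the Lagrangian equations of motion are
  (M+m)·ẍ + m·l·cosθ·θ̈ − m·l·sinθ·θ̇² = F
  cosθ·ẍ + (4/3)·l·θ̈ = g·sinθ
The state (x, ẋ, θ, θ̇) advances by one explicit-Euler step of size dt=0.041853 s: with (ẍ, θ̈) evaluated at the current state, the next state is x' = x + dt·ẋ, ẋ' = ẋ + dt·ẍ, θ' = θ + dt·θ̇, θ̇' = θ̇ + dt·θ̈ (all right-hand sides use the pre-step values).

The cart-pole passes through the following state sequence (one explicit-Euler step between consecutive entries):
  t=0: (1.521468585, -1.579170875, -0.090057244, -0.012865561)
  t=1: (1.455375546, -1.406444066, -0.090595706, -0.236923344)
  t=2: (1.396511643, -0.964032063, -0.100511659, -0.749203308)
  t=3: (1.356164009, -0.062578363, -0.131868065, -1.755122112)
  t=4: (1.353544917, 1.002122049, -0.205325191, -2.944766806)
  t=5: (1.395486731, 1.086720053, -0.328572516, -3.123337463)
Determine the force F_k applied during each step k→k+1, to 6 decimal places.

step 0→1:
  ẍ = (ẋ'−ẋ)/dt = (-1.406444066−-1.579170875)/0.041853 = 4.126988
  θ̈ = (θ̇'−θ̇)/dt = (-0.236923344−-0.012865561)/0.041853 = -5.353446
  sinθ=-0.089936, cosθ=0.995948
  F = (M+m)·ẍ + m·l·cosθ·θ̈ − m·l·sinθ·θ̇² = 2.748033 + -0.533604 − -0.000001 = 2.214431
step 1→2:
  ẍ = (ẋ'−ẋ)/dt = (-0.964032063−-1.406444066)/0.041853 = 10.570616
  θ̈ = (θ̇'−θ̇)/dt = (-0.749203308−-0.236923344)/0.041853 = -12.239982
  sinθ=-0.090472, cosθ=0.995899
  F = (M+m)·ẍ + m·l·cosθ·θ̈ − m·l·sinθ·θ̇² = 7.038646 + -1.219958 − -0.000508 = 5.819196
step 2→3:
  ẍ = (ẋ'−ẋ)/dt = (-0.062578363−-0.964032063)/0.041853 = 21.538568
  θ̈ = (θ̇'−θ̇)/dt = (-1.755122112−-0.749203308)/0.041853 = -24.034569
  sinθ=-0.100343, cosθ=0.994953
  F = (M+m)·ẍ + m·l·cosθ·θ̈ − m·l·sinθ·θ̇² = 14.341865 + -2.393248 − -0.005637 = 11.954254
step 3→4:
  ẍ = (ẋ'−ẋ)/dt = (1.002122049−-0.062578363)/0.041853 = 25.439046
  θ̈ = (θ̇'−θ̇)/dt = (-2.944766806−-1.755122112)/0.041853 = -28.424359
  sinθ=-0.131486, cosθ=0.991318
  F = (M+m)·ẍ + m·l·cosθ·θ̈ − m·l·sinθ·θ̇² = 16.939072 + -2.820022 − -0.040536 = 14.159587
step 4→5:
  ẍ = (ẋ'−ẋ)/dt = (1.086720053−1.002122049)/0.041853 = 2.021313
  θ̈ = (θ̇'−θ̇)/dt = (-3.123337463−-2.944766806)/0.041853 = -4.266615
  sinθ=-0.203886, cosθ=0.978995
  F = (M+m)·ẍ + m·l·cosθ·θ̈ − m·l·sinθ·θ̇² = 1.345930 + -0.418035 − -0.176944 = 1.104839

F_0 = 2.214431 N
F_1 = 5.819196 N
F_2 = 11.954254 N
F_3 = 14.159587 N
F_4 = 1.104839 N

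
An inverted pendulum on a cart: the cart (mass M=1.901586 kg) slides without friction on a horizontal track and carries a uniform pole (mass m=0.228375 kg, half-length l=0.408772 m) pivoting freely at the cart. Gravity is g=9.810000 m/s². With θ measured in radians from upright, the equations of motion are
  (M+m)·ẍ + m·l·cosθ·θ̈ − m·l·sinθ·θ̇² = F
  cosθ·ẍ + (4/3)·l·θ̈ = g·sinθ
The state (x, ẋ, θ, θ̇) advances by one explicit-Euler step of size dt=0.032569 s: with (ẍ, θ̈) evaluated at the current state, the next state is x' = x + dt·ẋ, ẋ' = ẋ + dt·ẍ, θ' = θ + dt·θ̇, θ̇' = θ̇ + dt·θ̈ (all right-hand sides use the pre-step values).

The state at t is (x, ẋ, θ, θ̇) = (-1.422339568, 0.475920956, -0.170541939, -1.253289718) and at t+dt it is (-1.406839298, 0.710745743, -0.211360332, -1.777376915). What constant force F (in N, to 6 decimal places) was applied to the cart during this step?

F = 13.901644 N

ẍ = (ẋ'−ẋ)/dt = (0.710745743−0.475920956)/0.032569 = 7.210071
θ̈ = (θ̇'−θ̇)/dt = (-1.777376915−-1.253289718)/0.032569 = -16.091596
sinθ=-0.169716, cosθ=0.985493
F = (M+m)·ẍ + m·l·cosθ·θ̈ − m·l·sinθ·θ̇² = 15.357169 + -1.480411 − -0.024886 = 13.901644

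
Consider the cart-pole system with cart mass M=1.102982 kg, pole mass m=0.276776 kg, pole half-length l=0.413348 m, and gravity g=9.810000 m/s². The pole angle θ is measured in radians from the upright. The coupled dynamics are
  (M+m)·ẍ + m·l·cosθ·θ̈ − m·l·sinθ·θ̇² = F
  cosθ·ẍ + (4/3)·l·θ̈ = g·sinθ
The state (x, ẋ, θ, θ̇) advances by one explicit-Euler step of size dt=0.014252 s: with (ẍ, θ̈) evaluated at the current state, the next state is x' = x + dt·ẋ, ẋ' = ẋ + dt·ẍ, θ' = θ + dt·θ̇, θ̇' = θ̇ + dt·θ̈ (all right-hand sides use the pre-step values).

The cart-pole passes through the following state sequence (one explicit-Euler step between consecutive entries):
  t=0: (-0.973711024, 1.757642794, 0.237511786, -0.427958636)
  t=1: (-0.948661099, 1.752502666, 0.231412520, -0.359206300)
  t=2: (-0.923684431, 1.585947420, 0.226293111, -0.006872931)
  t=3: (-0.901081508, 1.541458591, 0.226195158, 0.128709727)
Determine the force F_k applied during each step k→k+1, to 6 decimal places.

step 0→1:
  ẍ = (ẋ'−ẋ)/dt = (1.752502666−1.757642794)/0.014252 = -0.360660
  θ̈ = (θ̇'−θ̇)/dt = (-0.359206300−-0.427958636)/0.014252 = 4.824048
  sinθ=0.235285, cosθ=0.971926
  F = (M+m)·ẍ + m·l·cosθ·θ̈ − m·l·sinθ·θ̇² = -0.497624 + 0.536401 − 0.004930 = 0.033847
step 1→2:
  ẍ = (ẋ'−ẋ)/dt = (1.585947420−1.752502666)/0.014252 = -11.686447
  θ̈ = (θ̇'−θ̇)/dt = (-0.006872931−-0.359206300)/0.014252 = 24.721679
  sinθ=0.229353, cosθ=0.973343
  F = (M+m)·ẍ + m·l·cosθ·θ̈ − m·l·sinθ·θ̇² = -16.124469 + 2.752887 − 0.003386 = -13.374968
step 2→3:
  ẍ = (ẋ'−ẋ)/dt = (1.541458591−1.585947420)/0.014252 = -3.121585
  θ̈ = (θ̇'−θ̇)/dt = (0.128709727−-0.006872931)/0.014252 = 9.513237
  sinθ=0.224367, cosθ=0.974505
  F = (M+m)·ẍ + m·l·cosθ·θ̈ − m·l·sinθ·θ̇² = -4.307032 + 1.060612 − 0.000001 = -3.246421

F_0 = 0.033847 N
F_1 = -13.374968 N
F_2 = -3.246421 N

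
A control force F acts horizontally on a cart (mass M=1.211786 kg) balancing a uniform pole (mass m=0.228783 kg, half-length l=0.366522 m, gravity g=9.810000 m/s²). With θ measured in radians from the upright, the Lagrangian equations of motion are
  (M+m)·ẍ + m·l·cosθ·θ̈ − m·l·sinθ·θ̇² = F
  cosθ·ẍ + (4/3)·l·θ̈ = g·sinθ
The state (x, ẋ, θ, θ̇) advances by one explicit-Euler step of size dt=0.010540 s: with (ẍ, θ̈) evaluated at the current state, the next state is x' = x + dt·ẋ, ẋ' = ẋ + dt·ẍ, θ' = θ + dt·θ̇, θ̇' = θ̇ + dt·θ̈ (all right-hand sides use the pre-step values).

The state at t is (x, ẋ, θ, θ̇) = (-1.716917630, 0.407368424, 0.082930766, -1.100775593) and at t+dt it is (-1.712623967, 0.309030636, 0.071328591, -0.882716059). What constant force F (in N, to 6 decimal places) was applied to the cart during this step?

F = -11.719996 N

ẍ = (ẋ'−ẋ)/dt = (0.309030636−0.407368424)/0.010540 = -9.329961
θ̈ = (θ̇'−θ̇)/dt = (-0.882716059−-1.100775593)/0.010540 = 20.688760
sinθ=0.082836, cosθ=0.996563
F = (M+m)·ẍ + m·l·cosθ·θ̈ − m·l·sinθ·θ̇² = -13.440452 + 1.728873 − 0.008417 = -11.719996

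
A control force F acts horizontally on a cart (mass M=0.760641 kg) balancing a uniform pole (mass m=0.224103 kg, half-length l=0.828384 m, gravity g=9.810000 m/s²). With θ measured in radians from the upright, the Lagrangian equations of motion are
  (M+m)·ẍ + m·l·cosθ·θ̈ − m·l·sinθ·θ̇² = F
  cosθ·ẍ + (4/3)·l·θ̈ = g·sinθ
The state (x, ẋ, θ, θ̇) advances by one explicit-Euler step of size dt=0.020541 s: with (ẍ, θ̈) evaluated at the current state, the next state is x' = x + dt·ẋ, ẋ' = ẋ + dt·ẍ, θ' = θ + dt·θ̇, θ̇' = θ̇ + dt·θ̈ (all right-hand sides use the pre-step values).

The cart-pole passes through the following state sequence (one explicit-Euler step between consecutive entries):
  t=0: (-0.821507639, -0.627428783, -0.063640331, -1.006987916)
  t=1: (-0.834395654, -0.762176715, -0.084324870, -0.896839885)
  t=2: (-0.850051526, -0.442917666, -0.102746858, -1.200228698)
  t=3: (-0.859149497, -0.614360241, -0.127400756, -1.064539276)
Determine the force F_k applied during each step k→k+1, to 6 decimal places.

F_0 = -5.454430 N
F_1 = 12.585793 N
F_2 = -6.971746 N

step 0→1:
  ẍ = (ẋ'−ẋ)/dt = (-0.762176715−-0.627428783)/0.020541 = -6.559950
  θ̈ = (θ̇'−θ̇)/dt = (-0.896839885−-1.006987916)/0.020541 = 5.362350
  sinθ=-0.063597, cosθ=0.997976
  F = (M+m)·ẍ + m·l·cosθ·θ̈ − m·l·sinθ·θ̇² = -6.459871 + 0.993469 − -0.011972 = -5.454430
step 1→2:
  ẍ = (ẋ'−ẋ)/dt = (-0.442917666−-0.762176715)/0.020541 = 15.542527
  θ̈ = (θ̇'−θ̇)/dt = (-1.200228698−-0.896839885)/0.020541 = -14.769914
  sinθ=-0.084225, cosθ=0.996447
  F = (M+m)·ẍ + m·l·cosθ·θ̈ − m·l·sinθ·θ̇² = 15.305410 + -2.732194 − -0.012576 = 12.585793
step 2→3:
  ẍ = (ẋ'−ẋ)/dt = (-0.614360241−-0.442917666)/0.020541 = -8.346360
  θ̈ = (θ̇'−θ̇)/dt = (-1.064539276−-1.200228698)/0.020541 = 6.605785
  sinθ=-0.102566, cosθ=0.994726
  F = (M+m)·ẍ + m·l·cosθ·θ̈ − m·l·sinθ·θ̇² = -8.219028 + 1.219853 − -0.027429 = -6.971746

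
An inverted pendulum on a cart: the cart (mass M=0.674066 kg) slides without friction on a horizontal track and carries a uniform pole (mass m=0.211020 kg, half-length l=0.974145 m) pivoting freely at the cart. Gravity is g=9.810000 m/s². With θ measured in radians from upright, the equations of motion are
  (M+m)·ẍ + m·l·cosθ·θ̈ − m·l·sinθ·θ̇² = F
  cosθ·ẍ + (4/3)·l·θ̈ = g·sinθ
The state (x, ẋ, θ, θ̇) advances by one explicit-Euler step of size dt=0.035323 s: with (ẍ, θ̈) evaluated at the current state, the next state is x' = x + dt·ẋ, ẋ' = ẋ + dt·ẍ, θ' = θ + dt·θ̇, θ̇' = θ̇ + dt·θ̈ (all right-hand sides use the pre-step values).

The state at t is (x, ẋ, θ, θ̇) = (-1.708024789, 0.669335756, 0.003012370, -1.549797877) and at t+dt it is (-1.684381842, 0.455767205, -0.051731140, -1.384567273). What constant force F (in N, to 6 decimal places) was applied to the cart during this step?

ẍ = (ẋ'−ẋ)/dt = (0.455767205−0.669335756)/0.035323 = -6.046161
θ̈ = (θ̇'−θ̇)/dt = (-1.384567273−-1.549797877)/0.035323 = 4.677706
sinθ=0.003012, cosθ=0.999995
F = (M+m)·ẍ + m·l·cosθ·θ̈ − m·l·sinθ·θ̇² = -5.351373 + 0.961564 − 0.001487 = -4.391296

F = -4.391296 N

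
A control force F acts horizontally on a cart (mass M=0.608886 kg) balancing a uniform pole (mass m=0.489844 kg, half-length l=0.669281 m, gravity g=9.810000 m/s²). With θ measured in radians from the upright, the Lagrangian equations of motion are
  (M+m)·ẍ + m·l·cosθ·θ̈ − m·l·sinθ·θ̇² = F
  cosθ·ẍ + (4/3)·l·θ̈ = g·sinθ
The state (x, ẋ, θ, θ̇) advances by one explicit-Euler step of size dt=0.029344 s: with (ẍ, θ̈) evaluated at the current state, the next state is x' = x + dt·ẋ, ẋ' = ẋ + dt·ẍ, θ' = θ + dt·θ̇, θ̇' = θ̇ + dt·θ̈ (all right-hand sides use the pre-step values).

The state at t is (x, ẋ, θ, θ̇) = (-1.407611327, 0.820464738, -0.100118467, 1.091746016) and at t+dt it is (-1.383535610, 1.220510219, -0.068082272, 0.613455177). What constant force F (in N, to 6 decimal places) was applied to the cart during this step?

F = 9.701092 N

ẍ = (ẋ'−ẋ)/dt = (1.220510219−0.820464738)/0.029344 = 13.632957
θ̈ = (θ̇'−θ̇)/dt = (0.613455177−1.091746016)/0.029344 = -16.299442
sinθ=-0.099951, cosθ=0.994992
F = (M+m)·ẍ + m·l·cosθ·θ̈ − m·l·sinθ·θ̇² = 14.978939 + -5.316903 − -0.039057 = 9.701092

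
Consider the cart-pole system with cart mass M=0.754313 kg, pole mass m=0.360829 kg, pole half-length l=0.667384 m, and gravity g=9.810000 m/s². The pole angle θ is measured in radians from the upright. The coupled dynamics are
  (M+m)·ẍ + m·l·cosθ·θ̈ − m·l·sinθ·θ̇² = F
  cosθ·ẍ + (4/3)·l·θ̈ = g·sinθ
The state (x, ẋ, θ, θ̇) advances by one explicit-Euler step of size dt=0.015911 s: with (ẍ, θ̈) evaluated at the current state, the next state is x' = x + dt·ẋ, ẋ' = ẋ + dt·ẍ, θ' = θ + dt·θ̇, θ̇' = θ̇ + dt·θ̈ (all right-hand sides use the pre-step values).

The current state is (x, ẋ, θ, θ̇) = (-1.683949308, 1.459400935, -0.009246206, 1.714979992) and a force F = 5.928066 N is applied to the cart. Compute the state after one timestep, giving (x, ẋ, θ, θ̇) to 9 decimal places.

(-1.660728780, 1.571423368, 0.018040841, 1.587473749)

sinθ=-0.009246074, cosθ=0.999957254
temp = (F + m·l·θ̇²·sinθ)/(M+m) = (5.928066 + -0.006548664)/1.115142 = 5.310101616
θ̈ = (g·sinθ − cosθ·temp)/(l·(4/3 − m·cos²θ/(M+m))) = -8.013716490
ẍ = temp − m·l·θ̈·cosθ/(M+m) = 7.040565187
Euler: x'=-1.683949308+0.015911·1.459400935=-1.660728780, ẋ'=1.459400935+0.015911·7.040565187=1.571423368
       θ'=-0.009246206+0.015911·1.714979992=0.018040841, θ̇'=1.714979992+0.015911·-8.013716490=1.587473749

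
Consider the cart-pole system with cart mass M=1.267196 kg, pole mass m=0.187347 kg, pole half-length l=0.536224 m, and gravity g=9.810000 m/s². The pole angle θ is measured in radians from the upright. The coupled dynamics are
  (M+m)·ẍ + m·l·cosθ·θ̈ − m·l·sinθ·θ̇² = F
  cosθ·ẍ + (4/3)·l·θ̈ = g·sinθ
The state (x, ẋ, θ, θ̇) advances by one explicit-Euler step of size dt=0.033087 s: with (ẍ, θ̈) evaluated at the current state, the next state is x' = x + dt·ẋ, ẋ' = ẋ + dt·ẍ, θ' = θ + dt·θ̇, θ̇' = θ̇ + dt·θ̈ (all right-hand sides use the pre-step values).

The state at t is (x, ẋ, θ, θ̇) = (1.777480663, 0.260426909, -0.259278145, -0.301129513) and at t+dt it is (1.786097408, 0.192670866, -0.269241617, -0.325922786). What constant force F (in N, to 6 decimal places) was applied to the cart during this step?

ẍ = (ẋ'−ẋ)/dt = (0.192670866−0.260426909)/0.033087 = -2.047815
θ̈ = (θ̇'−θ̇)/dt = (-0.325922786−-0.301129513)/0.033087 = -0.749336
sinθ=-0.256383, cosθ=0.966575
F = (M+m)·ẍ + m·l·cosθ·θ̈ − m·l·sinθ·θ̇² = -2.978634 + -0.072762 − -0.002336 = -3.049061

F = -3.049061 N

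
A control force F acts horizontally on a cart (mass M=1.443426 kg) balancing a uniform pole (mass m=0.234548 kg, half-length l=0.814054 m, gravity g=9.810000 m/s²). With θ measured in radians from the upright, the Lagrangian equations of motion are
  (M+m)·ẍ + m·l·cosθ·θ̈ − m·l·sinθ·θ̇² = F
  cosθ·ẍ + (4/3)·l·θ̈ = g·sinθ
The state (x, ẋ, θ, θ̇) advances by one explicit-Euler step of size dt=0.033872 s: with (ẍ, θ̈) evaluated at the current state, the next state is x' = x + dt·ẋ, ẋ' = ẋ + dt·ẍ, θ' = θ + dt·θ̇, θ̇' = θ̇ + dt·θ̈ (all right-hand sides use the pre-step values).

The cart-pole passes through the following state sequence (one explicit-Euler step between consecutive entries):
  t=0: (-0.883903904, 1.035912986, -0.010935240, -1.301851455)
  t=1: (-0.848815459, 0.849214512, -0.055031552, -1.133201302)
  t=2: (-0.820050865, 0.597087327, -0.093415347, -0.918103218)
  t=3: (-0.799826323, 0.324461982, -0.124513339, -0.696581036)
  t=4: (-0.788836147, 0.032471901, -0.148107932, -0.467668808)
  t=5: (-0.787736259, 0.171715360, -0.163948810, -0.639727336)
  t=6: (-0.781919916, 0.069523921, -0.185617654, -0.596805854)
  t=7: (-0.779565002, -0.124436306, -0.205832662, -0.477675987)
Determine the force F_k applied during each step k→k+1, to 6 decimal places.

F_0 = -8.294641 N
F_1 = -11.265899 N
F_2 = -12.247221 N
F_3 = -13.172919 N
F_4 = 5.944832 N
F_5 = -4.810973 N
F_6 = -8.935988 N

step 0→1:
  ẍ = (ẋ'−ẋ)/dt = (0.849214512−1.035912986)/0.033872 = -5.511882
  θ̈ = (θ̇'−θ̇)/dt = (-1.133201302−-1.301851455)/0.033872 = 4.979043
  sinθ=-0.010935, cosθ=0.999940
  F = (M+m)·ẍ + m·l·cosθ·θ̈ − m·l·sinθ·θ̇² = -9.248795 + 0.950615 − -0.003539 = -8.294641
step 1→2:
  ẍ = (ẋ'−ẋ)/dt = (0.597087327−0.849214512)/0.033872 = -7.443528
  θ̈ = (θ̇'−θ̇)/dt = (-0.918103218−-1.133201302)/0.033872 = 6.350321
  sinθ=-0.055004, cosθ=0.998486
  F = (M+m)·ẍ + m·l·cosθ·θ̈ − m·l·sinθ·θ̇² = -12.490047 + 1.210661 − -0.013486 = -11.265899
step 2→3:
  ẍ = (ẋ'−ẋ)/dt = (0.324461982−0.597087327)/0.033872 = -8.048693
  θ̈ = (θ̇'−θ̇)/dt = (-0.696581036−-0.918103218)/0.033872 = 6.539979
  sinθ=-0.093280, cosθ=0.995640
  F = (M+m)·ẍ + m·l·cosθ·θ̈ − m·l·sinθ·θ̇² = -13.505498 + 1.243265 − -0.015013 = -12.247221
step 3→4:
  ẍ = (ẋ'−ẋ)/dt = (0.032471901−0.324461982)/0.033872 = -8.620397
  θ̈ = (θ̇'−θ̇)/dt = (-0.467668808−-0.696581036)/0.033872 = 6.758155
  sinθ=-0.124192, cosθ=0.992258
  F = (M+m)·ẍ + m·l·cosθ·θ̈ − m·l·sinθ·θ̇² = -14.464802 + 1.280377 − -0.011506 = -13.172919
step 4→5:
  ẍ = (ẋ'−ẋ)/dt = (0.171715360−0.032471901)/0.033872 = 4.110872
  θ̈ = (θ̇'−θ̇)/dt = (-0.639727336−-0.467668808)/0.033872 = -5.079668
  sinθ=-0.147567, cosθ=0.989052
  F = (M+m)·ẍ + m·l·cosθ·θ̈ − m·l·sinθ·θ̇² = 6.897936 + -0.959267 − -0.006162 = 5.944832
step 5→6:
  ẍ = (ẋ'−ẋ)/dt = (0.069523921−0.171715360)/0.033872 = -3.016989
  θ̈ = (θ̇'−θ̇)/dt = (-0.596805854−-0.639727336)/0.033872 = 1.267167
  sinθ=-0.163215, cosθ=0.986590
  F = (M+m)·ẍ + m·l·cosθ·θ̈ − m·l·sinθ·θ̇² = -5.062429 + 0.238702 − -0.012754 = -4.810973
step 6→7:
  ẍ = (ẋ'−ẋ)/dt = (-0.124436306−0.069523921)/0.033872 = -5.726270
  θ̈ = (θ̇'−θ̇)/dt = (-0.477675987−-0.596805854)/0.033872 = 3.517060
  sinθ=-0.184554, cosθ=0.982822
  F = (M+m)·ẍ + m·l·cosθ·θ̈ − m·l·sinθ·θ̇² = -9.608533 + 0.659994 − -0.012551 = -8.935988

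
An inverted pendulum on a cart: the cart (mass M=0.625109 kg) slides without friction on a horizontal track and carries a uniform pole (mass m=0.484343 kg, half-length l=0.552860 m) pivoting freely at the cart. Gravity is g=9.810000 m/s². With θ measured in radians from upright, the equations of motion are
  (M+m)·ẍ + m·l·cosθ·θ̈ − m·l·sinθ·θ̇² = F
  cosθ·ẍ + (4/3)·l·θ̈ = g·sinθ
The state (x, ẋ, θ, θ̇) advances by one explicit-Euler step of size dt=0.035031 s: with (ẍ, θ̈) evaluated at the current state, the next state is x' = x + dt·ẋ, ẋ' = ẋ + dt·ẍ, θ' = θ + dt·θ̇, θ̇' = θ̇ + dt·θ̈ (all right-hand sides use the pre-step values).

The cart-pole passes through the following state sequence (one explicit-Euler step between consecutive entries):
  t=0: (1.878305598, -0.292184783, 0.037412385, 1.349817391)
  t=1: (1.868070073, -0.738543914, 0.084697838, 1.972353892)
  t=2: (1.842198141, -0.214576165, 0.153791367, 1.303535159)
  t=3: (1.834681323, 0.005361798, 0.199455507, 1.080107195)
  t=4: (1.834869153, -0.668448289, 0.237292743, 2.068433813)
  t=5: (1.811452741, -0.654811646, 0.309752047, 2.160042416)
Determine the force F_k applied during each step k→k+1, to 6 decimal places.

F_0 = -9.399416 N
F_1 = 11.412173 N
F_2 = 5.208156 N
F_3 = -13.996944 N
F_4 = 0.843196 N

step 0→1:
  ẍ = (ẋ'−ẋ)/dt = (-0.738543914−-0.292184783)/0.035031 = -12.741832
  θ̈ = (θ̇'−θ̇)/dt = (1.972353892−1.349817391)/0.035031 = 17.771017
  sinθ=0.037404, cosθ=0.999300
  F = (M+m)·ẍ + m·l·cosθ·θ̈ − m·l·sinθ·θ̇² = -14.136451 + 4.755284 − 0.018249 = -9.399416
step 1→2:
  ẍ = (ẋ'−ẋ)/dt = (-0.214576165−-0.738543914)/0.035031 = 14.957259
  θ̈ = (θ̇'−θ̇)/dt = (1.303535159−1.972353892)/0.035031 = -19.092196
  sinθ=0.084597, cosθ=0.996415
  F = (M+m)·ẍ + m·l·cosθ·θ̈ − m·l·sinθ·θ̇² = 16.594361 + -5.094065 − 0.088123 = 11.412173
step 2→3:
  ẍ = (ẋ'−ẋ)/dt = (0.005361798−-0.214576165)/0.035031 = 6.278381
  θ̈ = (θ̇'−θ̇)/dt = (1.080107195−1.303535159)/0.035031 = -6.378007
  sinθ=0.153186, cosθ=0.988197
  F = (M+m)·ẍ + m·l·cosθ·θ̈ − m·l·sinθ·θ̇² = 6.965562 + -1.687706 − 0.069700 = 5.208156
step 3→4:
  ẍ = (ẋ'−ẋ)/dt = (-0.668448289−0.005361798)/0.035031 = -19.234680
  θ̈ = (θ̇'−θ̇)/dt = (2.068433813−1.080107195)/0.035031 = 28.212915
  sinθ=0.198136, cosθ=0.980175
  F = (M+m)·ẍ + m·l·cosθ·θ̈ − m·l·sinθ·θ̇² = -21.339955 + 7.404907 − 0.061896 = -13.996944
step 4→5:
  ẍ = (ẋ'−ẋ)/dt = (-0.654811646−-0.668448289)/0.035031 = 0.389274
  θ̈ = (θ̇'−θ̇)/dt = (2.160042416−2.068433813)/0.035031 = 2.615072
  sinθ=0.235072, cosθ=0.971978
  F = (M+m)·ẍ + m·l·cosθ·θ̈ − m·l·sinθ·θ̇² = 0.431880 + 0.680626 − 0.269310 = 0.843196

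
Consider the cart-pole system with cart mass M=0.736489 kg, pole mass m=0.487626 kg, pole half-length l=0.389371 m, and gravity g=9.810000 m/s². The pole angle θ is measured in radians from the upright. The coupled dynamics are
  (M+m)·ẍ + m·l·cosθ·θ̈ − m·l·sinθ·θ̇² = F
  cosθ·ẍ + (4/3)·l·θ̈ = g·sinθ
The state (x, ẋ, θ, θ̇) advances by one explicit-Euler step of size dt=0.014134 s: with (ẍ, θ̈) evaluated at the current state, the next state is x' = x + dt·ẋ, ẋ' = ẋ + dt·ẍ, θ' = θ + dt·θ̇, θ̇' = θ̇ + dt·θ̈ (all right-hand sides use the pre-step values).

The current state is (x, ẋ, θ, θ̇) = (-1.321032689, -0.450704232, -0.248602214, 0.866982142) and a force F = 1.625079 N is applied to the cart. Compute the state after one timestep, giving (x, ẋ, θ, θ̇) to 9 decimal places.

sinθ=-0.246049386, cosθ=0.969257293
temp = (F + m·l·θ̇²·sinθ)/(M+m) = (1.625079 + -0.035115030)/1.224115 = 1.298868137
θ̈ = (g·sinθ − cosθ·temp)/(l·(4/3 − m·cos²θ/(M+m))) = -9.834582891
ẍ = temp − m·l·θ̈·cosθ/(M+m) = 2.777374709
Euler: x'=-1.321032689+0.014134·-0.450704232=-1.327402943, ẋ'=-0.450704232+0.014134·2.777374709=-0.411448818
       θ'=-0.248602214+0.014134·0.866982142=-0.236348288, θ̇'=0.866982142+0.014134·-9.834582891=0.727980147

(-1.327402943, -0.411448818, -0.236348288, 0.727980147)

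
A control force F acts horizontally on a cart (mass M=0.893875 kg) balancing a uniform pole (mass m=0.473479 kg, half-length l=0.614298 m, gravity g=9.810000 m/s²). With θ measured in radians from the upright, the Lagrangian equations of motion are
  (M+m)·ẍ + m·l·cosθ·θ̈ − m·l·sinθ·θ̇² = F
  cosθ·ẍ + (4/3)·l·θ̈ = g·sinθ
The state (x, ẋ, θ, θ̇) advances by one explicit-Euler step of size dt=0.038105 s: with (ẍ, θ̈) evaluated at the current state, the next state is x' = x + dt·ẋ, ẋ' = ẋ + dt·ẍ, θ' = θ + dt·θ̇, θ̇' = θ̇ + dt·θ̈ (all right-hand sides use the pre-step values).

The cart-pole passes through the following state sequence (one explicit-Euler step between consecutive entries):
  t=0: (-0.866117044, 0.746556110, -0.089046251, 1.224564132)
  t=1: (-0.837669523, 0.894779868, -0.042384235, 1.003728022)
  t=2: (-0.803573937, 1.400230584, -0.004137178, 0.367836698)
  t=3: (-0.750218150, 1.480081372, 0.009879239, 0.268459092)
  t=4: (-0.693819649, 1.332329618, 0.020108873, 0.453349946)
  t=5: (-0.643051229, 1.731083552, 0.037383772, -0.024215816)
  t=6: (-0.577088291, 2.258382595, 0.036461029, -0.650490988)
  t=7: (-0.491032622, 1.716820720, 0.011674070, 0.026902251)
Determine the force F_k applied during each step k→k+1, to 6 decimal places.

F_0 = 3.678652 N
F_1 = 13.300504 N
F_2 = 2.106969 N
F_3 = -3.890897 N
F_4 = 10.663079 N
F_5 = 14.144465 N
F_6 = -14.270673 N

step 0→1:
  ẍ = (ẋ'−ẋ)/dt = (0.894779868−0.746556110)/0.038105 = 3.889877
  θ̈ = (θ̇'−θ̇)/dt = (1.003728022−1.224564132)/0.038105 = -5.795463
  sinθ=-0.088929, cosθ=0.996038
  F = (M+m)·ẍ + m·l·cosθ·θ̈ − m·l·sinθ·θ̇² = 5.318839 + -1.678974 − -0.038787 = 3.678652
step 1→2:
  ẍ = (ẋ'−ẋ)/dt = (1.400230584−0.894779868)/0.038105 = 13.264682
  θ̈ = (θ̇'−θ̇)/dt = (0.367836698−1.003728022)/0.038105 = -16.687871
  sinθ=-0.042372, cosθ=0.999102
  F = (M+m)·ẍ + m·l·cosθ·θ̈ − m·l·sinθ·θ̇² = 18.137516 + -4.849428 − -0.012416 = 13.300504
step 2→3:
  ẍ = (ẋ'−ẋ)/dt = (1.480081372−1.400230584)/0.038105 = 2.095546
  θ̈ = (θ̇'−θ̇)/dt = (0.268459092−0.367836698)/0.038105 = -2.607994
  sinθ=-0.004137, cosθ=0.999991
  F = (M+m)·ẍ + m·l·cosθ·θ̈ − m·l·sinθ·θ̇² = 2.865353 + -0.758547 − -0.000163 = 2.106969
step 3→4:
  ẍ = (ẋ'−ẋ)/dt = (1.332329618−1.480081372)/0.038105 = -3.877490
  θ̈ = (θ̇'−θ̇)/dt = (0.453349946−0.268459092)/0.038105 = 4.852142
  sinθ=0.009879, cosθ=0.999951
  F = (M+m)·ẍ + m·l·cosθ·θ̈ − m·l·sinθ·θ̇² = -5.301901 + 1.411211 − 0.000207 = -3.890897
step 4→5:
  ẍ = (ẋ'−ẋ)/dt = (1.731083552−1.332329618)/0.038105 = 10.464609
  θ̈ = (θ̇'−θ̇)/dt = (-0.024215816−0.453349946)/0.038105 = -12.532890
  sinθ=0.020108, cosθ=0.999798
  F = (M+m)·ẍ + m·l·cosθ·θ̈ − m·l·sinθ·θ̇² = 14.308825 + -3.644544 − 0.001202 = 10.663079
step 5→6:
  ẍ = (ẋ'−ẋ)/dt = (2.258382595−1.731083552)/0.038105 = 13.838054
  θ̈ = (θ̇'−θ̇)/dt = (-0.650490988−-0.024215816)/0.038105 = -16.435512
  sinθ=0.037375, cosθ=0.999301
  F = (M+m)·ẍ + m·l·cosθ·θ̈ − m·l·sinθ·θ̇² = 18.921518 + -4.777047 − 0.000006 = 14.144465
step 6→7:
  ẍ = (ẋ'−ẋ)/dt = (1.716820720−2.258382595)/0.038105 = -14.212357
  θ̈ = (θ̇'−θ̇)/dt = (0.026902251−-0.650490988)/0.038105 = 17.777017
  sinθ=0.036453, cosθ=0.999335
  F = (M+m)·ẍ + m·l·cosθ·θ̈ − m·l·sinθ·θ̇² = -19.433324 + 5.167137 − 0.004486 = -14.270673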